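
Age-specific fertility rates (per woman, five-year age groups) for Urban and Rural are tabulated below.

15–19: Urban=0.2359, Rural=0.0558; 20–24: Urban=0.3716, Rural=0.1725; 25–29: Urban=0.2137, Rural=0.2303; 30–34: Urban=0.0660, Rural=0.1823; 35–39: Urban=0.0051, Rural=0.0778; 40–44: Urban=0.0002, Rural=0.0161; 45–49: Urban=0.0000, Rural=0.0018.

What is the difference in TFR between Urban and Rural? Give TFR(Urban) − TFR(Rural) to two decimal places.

Urban:
  Sum of ASFRs = 0.2359 + 0.3716 + 0.2137 + 0.0660 + 0.0051 + 0.0002 + 0.0000 = 0.8925
  TFR = 5 × 0.8925 = 4.4625
Rural:
  Sum of ASFRs = 0.0558 + 0.1725 + 0.2303 + 0.1823 + 0.0778 + 0.0161 + 0.0018 = 0.7366
  TFR = 5 × 0.7366 = 3.683
Difference = 4.4625 − 3.683 = 0.7795

0.78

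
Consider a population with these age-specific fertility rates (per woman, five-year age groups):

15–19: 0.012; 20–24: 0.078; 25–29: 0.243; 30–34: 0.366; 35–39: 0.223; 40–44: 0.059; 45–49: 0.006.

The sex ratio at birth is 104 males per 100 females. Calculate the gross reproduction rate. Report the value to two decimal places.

Proportion female at birth = 100 / (100 + 104) = 0.49020.
Sum of ASFRs = 0.012 + 0.078 + 0.243 + 0.366 + 0.223 + 0.059 + 0.006 = 0.987
TFR = 5 × 0.987 = 4.935
GRR = 0.49020 × 4.935 = 2.41914

2.42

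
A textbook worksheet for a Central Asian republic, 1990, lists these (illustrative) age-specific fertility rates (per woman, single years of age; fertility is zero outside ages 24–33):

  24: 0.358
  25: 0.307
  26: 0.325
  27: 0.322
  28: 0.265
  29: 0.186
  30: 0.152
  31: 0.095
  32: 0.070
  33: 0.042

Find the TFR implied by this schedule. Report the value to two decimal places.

Sum of ASFRs = 0.358 + 0.307 + 0.325 + 0.322 + 0.265 + 0.186 + 0.152 + 0.095 + 0.070 + 0.042 = 2.122
TFR = 2.122

2.12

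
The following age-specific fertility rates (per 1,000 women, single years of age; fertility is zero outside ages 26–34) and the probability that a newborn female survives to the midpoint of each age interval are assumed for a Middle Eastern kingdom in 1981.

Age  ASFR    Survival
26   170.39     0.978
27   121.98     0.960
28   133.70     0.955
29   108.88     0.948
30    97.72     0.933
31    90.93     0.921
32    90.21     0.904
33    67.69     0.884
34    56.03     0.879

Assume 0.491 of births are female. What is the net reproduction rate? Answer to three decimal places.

0.432

Proportion female at birth = 0.491.
Survival-weighted fertility by age (1·fₓ·Sₓ):
  26: 1 × 170.39/1000 × 0.978 = 0.16664
  27: 1 × 121.98/1000 × 0.960 = 0.11710
  28: 1 × 133.70/1000 × 0.955 = 0.12768
  29: 1 × 108.88/1000 × 0.948 = 0.10322
  30: 1 × 97.72/1000 × 0.933 = 0.09117
  31: 1 × 90.93/1000 × 0.921 = 0.08375
  32: 1 × 90.21/1000 × 0.904 = 0.08155
  33: 1 × 67.69/1000 × 0.884 = 0.05984
  34: 1 × 56.03/1000 × 0.879 = 0.04925
Sum = 0.88020
NRR = 0.491 × 0.88020 = 0.43218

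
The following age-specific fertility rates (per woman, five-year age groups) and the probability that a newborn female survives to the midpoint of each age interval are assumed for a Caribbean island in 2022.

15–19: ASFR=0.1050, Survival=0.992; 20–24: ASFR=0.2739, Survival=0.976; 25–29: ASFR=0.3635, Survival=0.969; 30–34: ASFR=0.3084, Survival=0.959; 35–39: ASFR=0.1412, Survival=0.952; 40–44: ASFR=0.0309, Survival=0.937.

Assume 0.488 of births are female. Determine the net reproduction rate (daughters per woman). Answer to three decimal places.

Proportion female at birth = 0.488.
Per-age-group product (5 × ASFR × survival probability):
  15–19: 5 × 0.1050 × 0.992 = 0.52080
  20–24: 5 × 0.2739 × 0.976 = 1.33663
  25–29: 5 × 0.3635 × 0.969 = 1.76116
  30–34: 5 × 0.3084 × 0.959 = 1.47878
  35–39: 5 × 0.1412 × 0.952 = 0.67211
  40–44: 5 × 0.0309 × 0.937 = 0.14477
Sum = 5.91425
NRR = 0.488 × 5.91425 = 2.88615

2.886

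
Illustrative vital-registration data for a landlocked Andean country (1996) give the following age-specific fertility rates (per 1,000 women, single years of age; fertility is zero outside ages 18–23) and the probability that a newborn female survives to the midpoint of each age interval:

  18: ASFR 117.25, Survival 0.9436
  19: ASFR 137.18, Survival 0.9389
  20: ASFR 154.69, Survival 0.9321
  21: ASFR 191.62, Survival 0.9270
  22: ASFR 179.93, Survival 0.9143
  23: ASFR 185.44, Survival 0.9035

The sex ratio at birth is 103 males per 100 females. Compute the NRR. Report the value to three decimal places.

Proportion female at birth = 100 / (100 + 103) = 0.49261.
Survival-weighted fertility by age (1·fₓ·Sₓ):
  18: 1 × 117.25/1000 × 0.9436 = 0.11064
  19: 1 × 137.18/1000 × 0.9389 = 0.12880
  20: 1 × 154.69/1000 × 0.9321 = 0.14419
  21: 1 × 191.62/1000 × 0.9270 = 0.17763
  22: 1 × 179.93/1000 × 0.9143 = 0.16451
  23: 1 × 185.44/1000 × 0.9035 = 0.16755
Sum = 0.89332
NRR = 0.49261 × 0.89332 = 0.44006
With NRR below 1 the population is below replacement fertility.

0.440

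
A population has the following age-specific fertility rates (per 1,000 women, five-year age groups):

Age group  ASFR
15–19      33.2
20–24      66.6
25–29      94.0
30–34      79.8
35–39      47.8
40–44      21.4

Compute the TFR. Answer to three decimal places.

1.714

Sum of ASFRs = 33.2 + 66.6 + 94.0 + 79.8 + 47.8 + 21.4 = 342.8
TFR = 5 × 342.8 / 1000 = 1.714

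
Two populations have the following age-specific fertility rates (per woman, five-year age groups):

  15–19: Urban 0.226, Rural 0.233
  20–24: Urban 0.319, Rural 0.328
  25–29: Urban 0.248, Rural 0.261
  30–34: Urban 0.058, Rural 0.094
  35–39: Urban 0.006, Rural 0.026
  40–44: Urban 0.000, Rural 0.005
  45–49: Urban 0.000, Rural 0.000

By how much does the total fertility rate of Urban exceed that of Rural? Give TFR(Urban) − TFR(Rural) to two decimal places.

Urban:
  Sum of ASFRs = 0.226 + 0.319 + 0.248 + 0.058 + 0.006 + 0.000 + 0.000 = 0.857
  TFR = 5 × 0.857 = 4.285
Rural:
  Sum of ASFRs = 0.233 + 0.328 + 0.261 + 0.094 + 0.026 + 0.005 + 0.000 = 0.947
  TFR = 5 × 0.947 = 4.735
Difference = 4.285 − 4.735 = -0.45

-0.45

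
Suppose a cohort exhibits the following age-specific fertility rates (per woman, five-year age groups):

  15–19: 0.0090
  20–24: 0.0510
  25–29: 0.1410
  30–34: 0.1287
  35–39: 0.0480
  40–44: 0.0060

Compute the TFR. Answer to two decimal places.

Sum of ASFRs = 0.0090 + 0.0510 + 0.1410 + 0.1287 + 0.0480 + 0.0060 = 0.3837
TFR = 5 × 0.3837 = 1.9185

1.92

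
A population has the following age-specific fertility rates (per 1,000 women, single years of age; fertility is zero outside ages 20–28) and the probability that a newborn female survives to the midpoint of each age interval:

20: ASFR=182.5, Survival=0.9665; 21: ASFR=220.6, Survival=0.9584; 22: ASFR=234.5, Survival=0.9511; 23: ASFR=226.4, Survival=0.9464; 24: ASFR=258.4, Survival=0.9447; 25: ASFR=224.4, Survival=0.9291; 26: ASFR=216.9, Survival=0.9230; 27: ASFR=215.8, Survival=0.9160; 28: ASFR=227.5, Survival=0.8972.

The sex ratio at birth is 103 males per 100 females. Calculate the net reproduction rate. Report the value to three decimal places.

Proportion female at birth = 100 / (100 + 103) = 0.49261.
Weighting each age-specific rate by interval width and survival:
  20: 1 × 182.5/1000 × 0.9665 = 0.17639
  21: 1 × 220.6/1000 × 0.9584 = 0.21142
  22: 1 × 234.5/1000 × 0.9511 = 0.22303
  23: 1 × 226.4/1000 × 0.9464 = 0.21426
  24: 1 × 258.4/1000 × 0.9447 = 0.24411
  25: 1 × 224.4/1000 × 0.9291 = 0.20849
  26: 1 × 216.9/1000 × 0.9230 = 0.20020
  27: 1 × 215.8/1000 × 0.9160 = 0.19767
  28: 1 × 227.5/1000 × 0.8972 = 0.20411
Sum = 1.87968
NRR = 0.49261 × 1.87968 = 0.92595

0.926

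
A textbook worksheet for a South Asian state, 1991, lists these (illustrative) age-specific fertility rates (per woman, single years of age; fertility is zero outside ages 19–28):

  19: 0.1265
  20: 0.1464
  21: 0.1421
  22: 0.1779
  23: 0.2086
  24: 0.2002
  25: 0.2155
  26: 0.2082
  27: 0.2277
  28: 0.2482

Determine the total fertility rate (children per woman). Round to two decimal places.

1.90

Sum of ASFRs = 0.1265 + 0.1464 + 0.1421 + 0.1779 + 0.2086 + 0.2002 + 0.2155 + 0.2082 + 0.2277 + 0.2482 = 1.9013
TFR = 1.9013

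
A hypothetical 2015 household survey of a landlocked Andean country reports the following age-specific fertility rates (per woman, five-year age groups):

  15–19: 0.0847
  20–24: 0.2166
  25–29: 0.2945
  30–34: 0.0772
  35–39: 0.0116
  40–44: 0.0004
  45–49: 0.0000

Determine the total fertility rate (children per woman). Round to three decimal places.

Sum of ASFRs = 0.0847 + 0.2166 + 0.2945 + 0.0772 + 0.0116 + 0.0004 + 0.0000 = 0.6850
TFR = 5 × 0.6850 = 3.425

3.425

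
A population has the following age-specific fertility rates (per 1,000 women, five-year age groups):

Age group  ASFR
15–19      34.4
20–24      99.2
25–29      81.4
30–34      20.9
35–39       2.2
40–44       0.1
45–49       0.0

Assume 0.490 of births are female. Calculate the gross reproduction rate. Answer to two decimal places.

Proportion female at birth = 0.490.
Sum of ASFRs = 34.4 + 99.2 + 81.4 + 20.9 + 2.2 + 0.1 + 0.0 = 238.2
TFR = 5 × 238.2 / 1000 = 1.191
GRR = 0.490 × 1.191 = 0.58359

0.58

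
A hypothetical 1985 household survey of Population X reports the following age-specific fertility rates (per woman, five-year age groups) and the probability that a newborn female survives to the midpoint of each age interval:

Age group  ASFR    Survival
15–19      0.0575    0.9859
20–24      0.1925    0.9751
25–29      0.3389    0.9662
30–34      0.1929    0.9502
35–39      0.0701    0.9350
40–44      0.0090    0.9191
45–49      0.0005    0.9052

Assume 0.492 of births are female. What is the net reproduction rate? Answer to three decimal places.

2.040

Proportion female at birth = 0.492.
Weighting each age-specific rate by interval width and survival:
  15–19: 5 × 0.0575 × 0.9859 = 0.28345
  20–24: 5 × 0.1925 × 0.9751 = 0.93853
  25–29: 5 × 0.3389 × 0.9662 = 1.63723
  30–34: 5 × 0.1929 × 0.9502 = 0.91647
  35–39: 5 × 0.0701 × 0.9350 = 0.32772
  40–44: 5 × 0.0090 × 0.9191 = 0.04136
  45–49: 5 × 0.0005 × 0.9052 = 0.00226
Sum = 4.14702
NRR = 0.492 × 4.14702 = 2.04033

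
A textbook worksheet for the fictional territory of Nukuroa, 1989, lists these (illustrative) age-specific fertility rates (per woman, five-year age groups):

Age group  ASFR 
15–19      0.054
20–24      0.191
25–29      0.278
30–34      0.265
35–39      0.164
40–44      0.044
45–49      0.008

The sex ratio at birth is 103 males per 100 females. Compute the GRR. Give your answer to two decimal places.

2.47

Proportion female at birth = 100 / (100 + 103) = 0.49261.
Sum of ASFRs = 0.054 + 0.191 + 0.278 + 0.265 + 0.164 + 0.044 + 0.008 = 1.004
TFR = 5 × 1.004 = 5.02
GRR = 0.49261 × 5.02 = 2.47290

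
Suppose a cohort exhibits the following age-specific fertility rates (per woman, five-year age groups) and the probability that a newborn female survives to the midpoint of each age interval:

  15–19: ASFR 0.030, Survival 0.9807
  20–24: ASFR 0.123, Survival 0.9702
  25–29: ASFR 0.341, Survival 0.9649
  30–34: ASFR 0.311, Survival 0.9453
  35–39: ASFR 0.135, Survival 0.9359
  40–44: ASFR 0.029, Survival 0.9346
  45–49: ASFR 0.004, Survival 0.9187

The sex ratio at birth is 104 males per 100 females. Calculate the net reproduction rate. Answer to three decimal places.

2.277

Proportion female at birth = 100 / (100 + 104) = 0.49020.
Each age group contributes 5 × ASFR × survival:
  15–19: 5 × 0.030 × 0.9807 = 0.14711
  20–24: 5 × 0.123 × 0.9702 = 0.59667
  25–29: 5 × 0.341 × 0.9649 = 1.64515
  30–34: 5 × 0.311 × 0.9453 = 1.46994
  35–39: 5 × 0.135 × 0.9359 = 0.63173
  40–44: 5 × 0.029 × 0.9346 = 0.13552
  45–49: 5 × 0.004 × 0.9187 = 0.01837
Sum = 4.64449
NRR = 0.49020 × 4.64449 = 2.27673
NRR > 1, so each generation more than replaces itself.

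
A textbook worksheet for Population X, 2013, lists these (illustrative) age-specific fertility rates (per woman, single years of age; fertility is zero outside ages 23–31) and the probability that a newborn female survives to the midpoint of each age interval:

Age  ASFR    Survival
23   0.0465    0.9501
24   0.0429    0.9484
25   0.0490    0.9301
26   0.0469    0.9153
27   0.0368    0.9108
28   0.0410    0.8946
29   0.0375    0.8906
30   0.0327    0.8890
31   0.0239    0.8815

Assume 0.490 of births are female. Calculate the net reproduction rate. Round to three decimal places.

Proportion female at birth = 0.490.
Per-age-group product (1 × ASFR × survival probability):
  23: 1 × 0.0465 × 0.9501 = 0.04418
  24: 1 × 0.0429 × 0.9484 = 0.04069
  25: 1 × 0.0490 × 0.9301 = 0.04557
  26: 1 × 0.0469 × 0.9153 = 0.04293
  27: 1 × 0.0368 × 0.9108 = 0.03352
  28: 1 × 0.0410 × 0.8946 = 0.03668
  29: 1 × 0.0375 × 0.8906 = 0.03340
  30: 1 × 0.0327 × 0.8890 = 0.02907
  31: 1 × 0.0239 × 0.8815 = 0.02107
Sum = 0.32711
NRR = 0.490 × 0.32711 = 0.16028

0.160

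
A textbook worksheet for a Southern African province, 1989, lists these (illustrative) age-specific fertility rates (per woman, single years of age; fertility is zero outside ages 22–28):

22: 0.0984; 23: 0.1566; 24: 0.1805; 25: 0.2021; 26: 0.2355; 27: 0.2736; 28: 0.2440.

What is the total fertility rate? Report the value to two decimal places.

1.39

Sum of ASFRs = 0.0984 + 0.1566 + 0.1805 + 0.2021 + 0.2355 + 0.2736 + 0.2440 = 1.3907
TFR = 1.3907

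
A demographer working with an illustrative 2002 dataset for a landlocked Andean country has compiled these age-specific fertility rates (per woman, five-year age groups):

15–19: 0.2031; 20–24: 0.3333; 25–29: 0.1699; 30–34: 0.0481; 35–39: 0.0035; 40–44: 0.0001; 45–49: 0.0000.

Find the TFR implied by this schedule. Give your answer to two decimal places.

3.79

Sum of ASFRs = 0.2031 + 0.3333 + 0.1699 + 0.0481 + 0.0035 + 0.0001 + 0.0000 = 0.7580
TFR = 5 × 0.7580 = 3.79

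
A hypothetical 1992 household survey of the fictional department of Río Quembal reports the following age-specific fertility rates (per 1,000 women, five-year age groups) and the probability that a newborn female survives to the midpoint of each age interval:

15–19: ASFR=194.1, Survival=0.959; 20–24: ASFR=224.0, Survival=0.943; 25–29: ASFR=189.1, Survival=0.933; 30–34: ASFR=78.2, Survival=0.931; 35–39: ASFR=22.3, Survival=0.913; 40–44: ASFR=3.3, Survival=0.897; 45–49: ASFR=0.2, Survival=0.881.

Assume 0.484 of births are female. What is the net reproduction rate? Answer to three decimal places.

Proportion female at birth = 0.484.
Each age group contributes 5 × ASFR × survival:
  15–19: 5 × 194.1/1000 × 0.959 = 0.93071
  20–24: 5 × 224.0/1000 × 0.943 = 1.05616
  25–29: 5 × 189.1/1000 × 0.933 = 0.88215
  30–34: 5 × 78.2/1000 × 0.931 = 0.36402
  35–39: 5 × 22.3/1000 × 0.913 = 0.10180
  40–44: 5 × 3.3/1000 × 0.897 = 0.01480
  45–49: 5 × 0.2/1000 × 0.881 = 0.00088
Sum = 3.35052
NRR = 0.484 × 3.35052 = 1.62165

1.622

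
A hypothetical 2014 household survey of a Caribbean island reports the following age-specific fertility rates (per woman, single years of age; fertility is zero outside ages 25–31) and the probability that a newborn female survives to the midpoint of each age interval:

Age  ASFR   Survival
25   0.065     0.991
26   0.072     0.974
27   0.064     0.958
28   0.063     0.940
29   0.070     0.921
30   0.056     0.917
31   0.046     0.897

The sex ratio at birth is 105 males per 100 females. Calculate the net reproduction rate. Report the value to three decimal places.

Proportion female at birth = 100 / (100 + 105) = 0.48780.
Per-age-group product (1 × ASFR × survival probability):
  25: 1 × 0.065 × 0.991 = 0.06442
  26: 1 × 0.072 × 0.974 = 0.07013
  27: 1 × 0.064 × 0.958 = 0.06131
  28: 1 × 0.063 × 0.940 = 0.05922
  29: 1 × 0.070 × 0.921 = 0.06447
  30: 1 × 0.056 × 0.917 = 0.05135
  31: 1 × 0.046 × 0.897 = 0.04126
Sum = 0.41216
NRR = 0.48780 × 0.41216 = 0.20105
An NRR under 1 implies long-run decline under these rates.

0.201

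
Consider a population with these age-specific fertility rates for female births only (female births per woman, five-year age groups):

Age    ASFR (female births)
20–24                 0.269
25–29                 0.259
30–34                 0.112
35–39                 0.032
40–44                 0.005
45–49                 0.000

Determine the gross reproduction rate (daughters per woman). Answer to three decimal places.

Sum of female ASFRs = 0.269 + 0.259 + 0.112 + 0.032 + 0.005 + 0.000 = 0.677
GRR = 5 × 0.677 = 3.385

3.385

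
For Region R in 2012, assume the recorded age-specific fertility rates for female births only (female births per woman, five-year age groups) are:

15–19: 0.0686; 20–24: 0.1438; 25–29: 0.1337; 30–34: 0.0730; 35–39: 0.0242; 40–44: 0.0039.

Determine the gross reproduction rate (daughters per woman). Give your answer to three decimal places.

Sum of female ASFRs = 0.0686 + 0.1438 + 0.1337 + 0.0730 + 0.0242 + 0.0039 = 0.4472
GRR = 5 × 0.4472 = 2.236

2.236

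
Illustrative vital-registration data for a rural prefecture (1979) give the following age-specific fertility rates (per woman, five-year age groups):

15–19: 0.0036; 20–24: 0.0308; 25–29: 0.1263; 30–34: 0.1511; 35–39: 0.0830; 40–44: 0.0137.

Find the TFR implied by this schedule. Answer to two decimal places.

Sum of ASFRs = 0.0036 + 0.0308 + 0.1263 + 0.1511 + 0.0830 + 0.0137 = 0.4085
TFR = 5 × 0.4085 = 2.0425

2.04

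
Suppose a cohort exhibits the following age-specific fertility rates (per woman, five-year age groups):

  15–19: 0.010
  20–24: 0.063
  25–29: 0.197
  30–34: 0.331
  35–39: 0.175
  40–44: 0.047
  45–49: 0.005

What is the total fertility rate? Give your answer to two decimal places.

Sum of ASFRs = 0.010 + 0.063 + 0.197 + 0.331 + 0.175 + 0.047 + 0.005 = 0.828
TFR = 5 × 0.828 = 4.14

4.14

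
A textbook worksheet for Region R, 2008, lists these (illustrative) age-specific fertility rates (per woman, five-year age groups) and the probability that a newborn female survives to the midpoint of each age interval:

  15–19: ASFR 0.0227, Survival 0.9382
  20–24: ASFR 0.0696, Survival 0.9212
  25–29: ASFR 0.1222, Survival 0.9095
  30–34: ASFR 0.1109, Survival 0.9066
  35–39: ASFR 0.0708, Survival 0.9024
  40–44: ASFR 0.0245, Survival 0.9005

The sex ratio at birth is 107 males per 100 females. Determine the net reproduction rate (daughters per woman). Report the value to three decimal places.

Proportion female at birth = 100 / (100 + 107) = 0.48309.
Weighting each age-specific rate by interval width and survival:
  15–19: 5 × 0.0227 × 0.9382 = 0.10649
  20–24: 5 × 0.0696 × 0.9212 = 0.32058
  25–29: 5 × 0.1222 × 0.9095 = 0.55570
  30–34: 5 × 0.1109 × 0.9066 = 0.50271
  35–39: 5 × 0.0708 × 0.9024 = 0.31945
  40–44: 5 × 0.0245 × 0.9005 = 0.11031
Sum = 1.91524
NRR = 0.48309 × 1.91524 = 0.92523

0.925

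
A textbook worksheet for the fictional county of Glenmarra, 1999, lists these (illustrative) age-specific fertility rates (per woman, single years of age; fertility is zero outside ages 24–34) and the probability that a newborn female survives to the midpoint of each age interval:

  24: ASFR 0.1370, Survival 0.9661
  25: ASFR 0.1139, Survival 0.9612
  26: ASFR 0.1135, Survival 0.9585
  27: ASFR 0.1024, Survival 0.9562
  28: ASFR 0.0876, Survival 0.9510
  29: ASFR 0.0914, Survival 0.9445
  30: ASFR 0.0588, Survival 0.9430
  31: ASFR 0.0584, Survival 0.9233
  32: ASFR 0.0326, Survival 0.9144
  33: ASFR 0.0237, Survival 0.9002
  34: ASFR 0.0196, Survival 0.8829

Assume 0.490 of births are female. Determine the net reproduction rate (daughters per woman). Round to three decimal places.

0.390

Proportion female at birth = 0.490.
Each age group contributes 1 × ASFR × survival:
  24: 1 × 0.1370 × 0.9661 = 0.13236
  25: 1 × 0.1139 × 0.9612 = 0.10948
  26: 1 × 0.1135 × 0.9585 = 0.10879
  27: 1 × 0.1024 × 0.9562 = 0.09791
  28: 1 × 0.0876 × 0.9510 = 0.08331
  29: 1 × 0.0914 × 0.9445 = 0.08633
  30: 1 × 0.0588 × 0.9430 = 0.05545
  31: 1 × 0.0584 × 0.9233 = 0.05392
  32: 1 × 0.0326 × 0.9144 = 0.02981
  33: 1 × 0.0237 × 0.9002 = 0.02133
  34: 1 × 0.0196 × 0.8829 = 0.01730
Sum = 0.79599
NRR = 0.490 × 0.79599 = 0.39004
NRR < 1, so the cohort does not fully replace itself.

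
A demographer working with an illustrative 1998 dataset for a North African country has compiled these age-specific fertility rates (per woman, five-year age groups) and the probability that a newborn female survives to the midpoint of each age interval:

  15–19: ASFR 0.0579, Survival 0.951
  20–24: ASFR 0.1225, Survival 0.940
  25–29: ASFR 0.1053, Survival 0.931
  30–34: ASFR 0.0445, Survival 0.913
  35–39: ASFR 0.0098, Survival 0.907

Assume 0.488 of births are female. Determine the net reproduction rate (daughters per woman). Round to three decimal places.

Proportion female at birth = 0.488.
Each age group contributes 5 × ASFR × survival:
  15–19: 5 × 0.0579 × 0.951 = 0.27531
  20–24: 5 × 0.1225 × 0.940 = 0.57575
  25–29: 5 × 0.1053 × 0.931 = 0.49017
  30–34: 5 × 0.0445 × 0.913 = 0.20314
  35–39: 5 × 0.0098 × 0.907 = 0.04444
Sum = 1.58881
NRR = 0.488 × 1.58881 = 0.77534

0.775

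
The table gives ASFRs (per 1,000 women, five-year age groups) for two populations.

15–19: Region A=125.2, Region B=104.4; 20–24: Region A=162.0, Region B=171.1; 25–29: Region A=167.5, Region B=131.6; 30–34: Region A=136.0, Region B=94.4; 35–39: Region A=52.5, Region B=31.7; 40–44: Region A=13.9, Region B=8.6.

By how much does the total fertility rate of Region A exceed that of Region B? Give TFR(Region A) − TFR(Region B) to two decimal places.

0.58

Region A:
  Sum of ASFRs = 125.2 + 162.0 + 167.5 + 136.0 + 52.5 + 13.9 = 657.1
  TFR = 5 × 657.1 / 1000 = 3.2855
Region B:
  Sum of ASFRs = 104.4 + 171.1 + 131.6 + 94.4 + 31.7 + 8.6 = 541.8
  TFR = 5 × 541.8 / 1000 = 2.709
Difference = 3.2855 − 2.709 = 0.5765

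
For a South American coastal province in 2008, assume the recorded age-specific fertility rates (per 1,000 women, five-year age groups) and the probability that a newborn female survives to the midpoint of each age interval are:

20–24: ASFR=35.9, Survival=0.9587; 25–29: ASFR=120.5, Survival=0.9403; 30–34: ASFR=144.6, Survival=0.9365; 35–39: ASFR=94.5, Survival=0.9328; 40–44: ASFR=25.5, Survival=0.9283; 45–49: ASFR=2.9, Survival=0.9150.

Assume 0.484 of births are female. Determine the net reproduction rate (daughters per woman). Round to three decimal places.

Proportion female at birth = 0.484.
Survival-weighted fertility by age (5·fₓ·Sₓ):
  20–24: 5 × 35.9/1000 × 0.9587 = 0.17209
  25–29: 5 × 120.5/1000 × 0.9403 = 0.56653
  30–34: 5 × 144.6/1000 × 0.9365 = 0.67709
  35–39: 5 × 94.5/1000 × 0.9328 = 0.44075
  40–44: 5 × 25.5/1000 × 0.9283 = 0.11836
  45–49: 5 × 2.9/1000 × 0.9150 = 0.01327
Sum = 1.98809
NRR = 0.484 × 1.98809 = 0.96224

0.962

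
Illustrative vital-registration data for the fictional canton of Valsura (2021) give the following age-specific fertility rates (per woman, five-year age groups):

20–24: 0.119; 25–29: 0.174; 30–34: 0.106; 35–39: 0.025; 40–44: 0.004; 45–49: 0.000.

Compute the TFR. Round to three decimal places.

2.140

Sum of ASFRs = 0.119 + 0.174 + 0.106 + 0.025 + 0.004 + 0.000 = 0.428
TFR = 5 × 0.428 = 2.14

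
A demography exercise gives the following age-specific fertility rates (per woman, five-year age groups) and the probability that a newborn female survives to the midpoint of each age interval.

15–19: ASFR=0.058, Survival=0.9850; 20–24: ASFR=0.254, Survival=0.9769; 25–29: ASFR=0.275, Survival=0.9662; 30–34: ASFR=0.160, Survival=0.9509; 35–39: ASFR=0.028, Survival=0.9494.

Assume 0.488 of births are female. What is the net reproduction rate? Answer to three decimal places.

1.829

Proportion female at birth = 0.488.
Each age group contributes 5 × ASFR × survival:
  15–19: 5 × 0.058 × 0.9850 = 0.28565
  20–24: 5 × 0.254 × 0.9769 = 1.24066
  25–29: 5 × 0.275 × 0.9662 = 1.32853
  30–34: 5 × 0.160 × 0.9509 = 0.76072
  35–39: 5 × 0.028 × 0.9494 = 0.13292
Sum = 3.74848
NRR = 0.488 × 3.74848 = 1.82926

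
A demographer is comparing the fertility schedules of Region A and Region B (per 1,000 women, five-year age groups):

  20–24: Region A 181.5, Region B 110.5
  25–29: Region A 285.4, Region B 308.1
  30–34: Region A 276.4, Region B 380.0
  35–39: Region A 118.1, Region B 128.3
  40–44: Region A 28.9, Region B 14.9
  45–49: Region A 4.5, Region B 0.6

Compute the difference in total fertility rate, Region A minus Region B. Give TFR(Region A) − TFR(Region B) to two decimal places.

-0.24

Region A:
  Sum of ASFRs = 181.5 + 285.4 + 276.4 + 118.1 + 28.9 + 4.5 = 894.8
  TFR = 5 × 894.8 / 1000 = 4.474
Region B:
  Sum of ASFRs = 110.5 + 308.1 + 380.0 + 128.3 + 14.9 + 0.6 = 942.4
  TFR = 5 × 942.4 / 1000 = 4.712
Difference = 4.474 − 4.712 = -0.238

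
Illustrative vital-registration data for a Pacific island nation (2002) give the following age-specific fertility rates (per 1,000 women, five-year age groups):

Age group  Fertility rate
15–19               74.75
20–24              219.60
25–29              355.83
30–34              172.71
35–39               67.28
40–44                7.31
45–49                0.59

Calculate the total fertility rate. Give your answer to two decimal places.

4.49

Sum of ASFRs = 74.75 + 219.60 + 355.83 + 172.71 + 67.28 + 7.31 + 0.59 = 898.07
TFR = 5 × 898.07 / 1000 = 4.49035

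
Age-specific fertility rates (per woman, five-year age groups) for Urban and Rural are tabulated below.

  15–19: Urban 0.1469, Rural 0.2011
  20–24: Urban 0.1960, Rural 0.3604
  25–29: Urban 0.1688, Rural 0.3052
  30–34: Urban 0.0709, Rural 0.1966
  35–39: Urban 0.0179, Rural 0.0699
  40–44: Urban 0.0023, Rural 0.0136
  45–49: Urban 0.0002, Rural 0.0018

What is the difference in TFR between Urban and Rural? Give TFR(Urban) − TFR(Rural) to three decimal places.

Urban:
  Sum of ASFRs = 0.1469 + 0.1960 + 0.1688 + 0.0709 + 0.0179 + 0.0023 + 0.0002 = 0.6030
  TFR = 5 × 0.6030 = 3.015
Rural:
  Sum of ASFRs = 0.2011 + 0.3604 + 0.3052 + 0.1966 + 0.0699 + 0.0136 + 0.0018 = 1.1486
  TFR = 5 × 1.1486 = 5.743
Difference = 3.015 − 5.743 = -2.728

-2.728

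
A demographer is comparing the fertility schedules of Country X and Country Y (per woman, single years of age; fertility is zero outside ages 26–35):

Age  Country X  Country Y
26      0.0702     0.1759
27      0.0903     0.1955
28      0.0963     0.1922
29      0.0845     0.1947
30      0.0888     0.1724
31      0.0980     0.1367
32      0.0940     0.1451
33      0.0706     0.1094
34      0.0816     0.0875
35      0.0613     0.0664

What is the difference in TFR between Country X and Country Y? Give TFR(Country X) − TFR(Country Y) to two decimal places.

Country X:
  Sum of ASFRs = 0.0702 + 0.0903 + 0.0963 + 0.0845 + 0.0888 + 0.0980 + 0.0940 + 0.0706 + 0.0816 + 0.0613 = 0.8356
  TFR = 0.8356
Country Y:
  Sum of ASFRs = 0.1759 + 0.1955 + 0.1922 + 0.1947 + 0.1724 + 0.1367 + 0.1451 + 0.1094 + 0.0875 + 0.0664 = 1.4758
  TFR = 1.4758
Difference = 0.8356 − 1.4758 = -0.6402

-0.64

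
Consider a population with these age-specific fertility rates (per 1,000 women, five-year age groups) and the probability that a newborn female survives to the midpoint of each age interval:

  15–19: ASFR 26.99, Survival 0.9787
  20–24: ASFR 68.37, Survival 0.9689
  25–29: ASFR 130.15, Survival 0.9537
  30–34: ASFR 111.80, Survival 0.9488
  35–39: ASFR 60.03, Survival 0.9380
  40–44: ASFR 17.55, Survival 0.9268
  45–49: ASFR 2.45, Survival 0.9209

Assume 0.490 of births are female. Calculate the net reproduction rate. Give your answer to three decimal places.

0.974

Proportion female at birth = 0.490.
Weighting each age-specific rate by interval width and survival:
  15–19: 5 × 26.99/1000 × 0.9787 = 0.13208
  20–24: 5 × 68.37/1000 × 0.9689 = 0.33122
  25–29: 5 × 130.15/1000 × 0.9537 = 0.62062
  30–34: 5 × 111.80/1000 × 0.9488 = 0.53038
  35–39: 5 × 60.03/1000 × 0.9380 = 0.28154
  40–44: 5 × 17.55/1000 × 0.9268 = 0.08133
  45–49: 5 × 2.45/1000 × 0.9209 = 0.01128
Sum = 1.98845
NRR = 0.490 × 1.98845 = 0.97434
NRR < 1, so the cohort does not fully replace itself.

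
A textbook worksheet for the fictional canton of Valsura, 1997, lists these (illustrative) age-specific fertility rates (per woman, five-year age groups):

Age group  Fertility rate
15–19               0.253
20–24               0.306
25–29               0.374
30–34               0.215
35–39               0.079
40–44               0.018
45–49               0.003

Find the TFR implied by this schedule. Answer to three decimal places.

6.240

Sum of ASFRs = 0.253 + 0.306 + 0.374 + 0.215 + 0.079 + 0.018 + 0.003 = 1.248
TFR = 5 × 1.248 = 6.24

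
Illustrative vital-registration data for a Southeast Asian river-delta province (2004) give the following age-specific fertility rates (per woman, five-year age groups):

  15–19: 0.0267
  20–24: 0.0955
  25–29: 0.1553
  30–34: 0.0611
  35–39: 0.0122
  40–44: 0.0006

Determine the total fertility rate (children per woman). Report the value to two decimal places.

1.76

Sum of ASFRs = 0.0267 + 0.0955 + 0.1553 + 0.0611 + 0.0122 + 0.0006 = 0.3514
TFR = 5 × 0.3514 = 1.757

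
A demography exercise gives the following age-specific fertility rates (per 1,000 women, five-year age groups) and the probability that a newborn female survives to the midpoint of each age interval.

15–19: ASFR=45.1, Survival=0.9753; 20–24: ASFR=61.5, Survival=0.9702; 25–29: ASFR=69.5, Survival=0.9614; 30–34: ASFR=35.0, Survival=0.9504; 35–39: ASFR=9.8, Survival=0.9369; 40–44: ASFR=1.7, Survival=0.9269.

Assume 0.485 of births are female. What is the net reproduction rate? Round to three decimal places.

0.520

Proportion female at birth = 0.485.
Survival-weighted fertility by age (5·fₓ·Sₓ):
  15–19: 5 × 45.1/1000 × 0.9753 = 0.21993
  20–24: 5 × 61.5/1000 × 0.9702 = 0.29834
  25–29: 5 × 69.5/1000 × 0.9614 = 0.33409
  30–34: 5 × 35.0/1000 × 0.9504 = 0.16632
  35–39: 5 × 9.8/1000 × 0.9369 = 0.04591
  40–44: 5 × 1.7/1000 × 0.9269 = 0.00788
Sum = 1.07247
NRR = 0.485 × 1.07247 = 0.52015
An NRR under 1 implies long-run decline under these rates.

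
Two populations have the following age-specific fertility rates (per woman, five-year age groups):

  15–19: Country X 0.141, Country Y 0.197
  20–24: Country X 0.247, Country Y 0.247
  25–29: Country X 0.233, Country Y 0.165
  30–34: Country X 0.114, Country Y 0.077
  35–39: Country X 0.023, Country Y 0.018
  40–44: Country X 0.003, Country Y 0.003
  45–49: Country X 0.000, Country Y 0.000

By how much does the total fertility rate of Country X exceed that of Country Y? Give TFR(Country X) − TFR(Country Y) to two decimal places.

Country X:
  Sum of ASFRs = 0.141 + 0.247 + 0.233 + 0.114 + 0.023 + 0.003 + 0.000 = 0.761
  TFR = 5 × 0.761 = 3.805
Country Y:
  Sum of ASFRs = 0.197 + 0.247 + 0.165 + 0.077 + 0.018 + 0.003 + 0.000 = 0.707
  TFR = 5 × 0.707 = 3.535
Difference = 3.805 − 3.535 = 0.27

0.27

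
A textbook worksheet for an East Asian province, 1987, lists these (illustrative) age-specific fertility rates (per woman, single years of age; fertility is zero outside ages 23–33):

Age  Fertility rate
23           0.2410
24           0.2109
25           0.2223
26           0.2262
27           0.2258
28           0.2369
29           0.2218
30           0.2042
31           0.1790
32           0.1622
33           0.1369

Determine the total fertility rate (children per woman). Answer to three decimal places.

Sum of ASFRs = 0.2410 + 0.2109 + 0.2223 + 0.2262 + 0.2258 + 0.2369 + 0.2218 + 0.2042 + 0.1790 + 0.1622 + 0.1369 = 2.2672
TFR = 2.2672

2.267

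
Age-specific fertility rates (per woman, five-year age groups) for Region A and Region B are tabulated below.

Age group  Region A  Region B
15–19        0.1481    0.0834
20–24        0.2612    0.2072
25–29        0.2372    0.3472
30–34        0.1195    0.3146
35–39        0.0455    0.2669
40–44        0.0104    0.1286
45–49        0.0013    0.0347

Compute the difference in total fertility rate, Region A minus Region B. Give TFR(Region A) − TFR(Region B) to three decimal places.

Region A:
  Sum of ASFRs = 0.1481 + 0.2612 + 0.2372 + 0.1195 + 0.0455 + 0.0104 + 0.0013 = 0.8232
  TFR = 5 × 0.8232 = 4.116
Region B:
  Sum of ASFRs = 0.0834 + 0.2072 + 0.3472 + 0.3146 + 0.2669 + 0.1286 + 0.0347 = 1.3826
  TFR = 5 × 1.3826 = 6.913
Difference = 4.116 − 6.913 = -2.797

-2.797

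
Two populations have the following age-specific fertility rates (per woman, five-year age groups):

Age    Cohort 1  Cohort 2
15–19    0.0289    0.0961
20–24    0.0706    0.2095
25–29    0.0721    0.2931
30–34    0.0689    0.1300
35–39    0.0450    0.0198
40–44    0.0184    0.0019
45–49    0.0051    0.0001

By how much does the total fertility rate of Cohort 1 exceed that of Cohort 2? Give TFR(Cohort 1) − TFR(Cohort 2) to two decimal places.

-2.21

Cohort 1:
  Sum of ASFRs = 0.0289 + 0.0706 + 0.0721 + 0.0689 + 0.0450 + 0.0184 + 0.0051 = 0.3090
  TFR = 5 × 0.3090 = 1.545
Cohort 2:
  Sum of ASFRs = 0.0961 + 0.2095 + 0.2931 + 0.1300 + 0.0198 + 0.0019 + 0.0001 = 0.7505
  TFR = 5 × 0.7505 = 3.7525
Difference = 1.545 − 3.7525 = -2.2075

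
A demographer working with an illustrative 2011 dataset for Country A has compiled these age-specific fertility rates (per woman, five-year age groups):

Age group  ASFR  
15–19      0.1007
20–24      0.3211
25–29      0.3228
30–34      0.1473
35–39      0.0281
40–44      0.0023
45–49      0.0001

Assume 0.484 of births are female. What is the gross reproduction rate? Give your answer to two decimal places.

2.23

Proportion female at birth = 0.484.
Sum of ASFRs = 0.1007 + 0.3211 + 0.3228 + 0.1473 + 0.0281 + 0.0023 + 0.0001 = 0.9224
TFR = 5 × 0.9224 = 4.612
GRR = 0.484 × 4.612 = 2.23221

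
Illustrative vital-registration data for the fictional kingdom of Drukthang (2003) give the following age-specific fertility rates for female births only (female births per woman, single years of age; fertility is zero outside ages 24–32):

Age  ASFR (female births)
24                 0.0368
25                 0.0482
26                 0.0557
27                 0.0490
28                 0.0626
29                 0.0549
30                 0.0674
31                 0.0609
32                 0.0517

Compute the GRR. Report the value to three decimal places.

0.487

Sum of female ASFRs = 0.0368 + 0.0482 + 0.0557 + 0.0490 + 0.0626 + 0.0549 + 0.0674 + 0.0609 + 0.0517 = 0.4872
GRR = 0.4872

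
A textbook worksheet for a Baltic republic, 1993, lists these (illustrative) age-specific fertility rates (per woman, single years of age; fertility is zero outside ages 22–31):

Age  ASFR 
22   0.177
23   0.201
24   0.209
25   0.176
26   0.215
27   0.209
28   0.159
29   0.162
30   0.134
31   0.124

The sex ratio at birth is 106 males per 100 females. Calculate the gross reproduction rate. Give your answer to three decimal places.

0.857

Proportion female at birth = 100 / (100 + 106) = 0.48544.
Sum of ASFRs = 0.177 + 0.201 + 0.209 + 0.176 + 0.215 + 0.209 + 0.159 + 0.162 + 0.134 + 0.124 = 1.766
TFR = 1.766
GRR = 0.48544 × 1.766 = 0.85729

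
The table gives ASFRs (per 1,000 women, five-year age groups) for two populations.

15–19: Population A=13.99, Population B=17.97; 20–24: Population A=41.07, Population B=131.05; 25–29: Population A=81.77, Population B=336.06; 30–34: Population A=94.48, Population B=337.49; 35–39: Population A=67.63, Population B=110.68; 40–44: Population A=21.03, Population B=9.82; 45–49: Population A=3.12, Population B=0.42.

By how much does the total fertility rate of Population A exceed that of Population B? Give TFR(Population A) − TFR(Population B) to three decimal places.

-3.102

Population A:
  Sum of ASFRs = 13.99 + 41.07 + 81.77 + 94.48 + 67.63 + 21.03 + 3.12 = 323.09
  TFR = 5 × 323.09 / 1000 = 1.61545
Population B:
  Sum of ASFRs = 17.97 + 131.05 + 336.06 + 337.49 + 110.68 + 9.82 + 0.42 = 943.49
  TFR = 5 × 943.49 / 1000 = 4.71745
Difference = 1.61545 − 4.71745 = -3.102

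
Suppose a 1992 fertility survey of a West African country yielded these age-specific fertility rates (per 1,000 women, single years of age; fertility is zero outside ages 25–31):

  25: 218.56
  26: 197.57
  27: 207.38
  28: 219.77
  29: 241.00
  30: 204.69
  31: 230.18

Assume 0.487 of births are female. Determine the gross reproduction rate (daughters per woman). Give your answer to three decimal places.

Proportion female at birth = 0.487.
Sum of ASFRs = 218.56 + 197.57 + 207.38 + 219.77 + 241.00 + 204.69 + 230.18 = 1519.15
TFR = 1519.15 / 1000 = 1.51915
GRR = 0.487 × 1.51915 = 0.73983

0.740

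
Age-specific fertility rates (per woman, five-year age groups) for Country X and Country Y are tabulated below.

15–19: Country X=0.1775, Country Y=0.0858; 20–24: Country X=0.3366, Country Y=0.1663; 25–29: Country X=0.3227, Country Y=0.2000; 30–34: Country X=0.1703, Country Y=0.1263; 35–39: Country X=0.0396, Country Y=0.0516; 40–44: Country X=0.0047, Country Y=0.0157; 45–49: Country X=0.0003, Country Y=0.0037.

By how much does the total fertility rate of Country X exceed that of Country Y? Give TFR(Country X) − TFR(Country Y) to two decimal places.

Country X:
  Sum of ASFRs = 0.1775 + 0.3366 + 0.3227 + 0.1703 + 0.0396 + 0.0047 + 0.0003 = 1.0517
  TFR = 5 × 1.0517 = 5.2585
Country Y:
  Sum of ASFRs = 0.0858 + 0.1663 + 0.2000 + 0.1263 + 0.0516 + 0.0157 + 0.0037 = 0.6494
  TFR = 5 × 0.6494 = 3.247
Difference = 5.2585 − 3.247 = 2.0115

2.01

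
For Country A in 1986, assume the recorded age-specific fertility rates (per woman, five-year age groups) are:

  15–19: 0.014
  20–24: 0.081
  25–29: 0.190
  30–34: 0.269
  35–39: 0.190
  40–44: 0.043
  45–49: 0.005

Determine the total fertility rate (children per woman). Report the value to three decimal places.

Sum of ASFRs = 0.014 + 0.081 + 0.190 + 0.269 + 0.190 + 0.043 + 0.005 = 0.792
TFR = 5 × 0.792 = 3.96

3.960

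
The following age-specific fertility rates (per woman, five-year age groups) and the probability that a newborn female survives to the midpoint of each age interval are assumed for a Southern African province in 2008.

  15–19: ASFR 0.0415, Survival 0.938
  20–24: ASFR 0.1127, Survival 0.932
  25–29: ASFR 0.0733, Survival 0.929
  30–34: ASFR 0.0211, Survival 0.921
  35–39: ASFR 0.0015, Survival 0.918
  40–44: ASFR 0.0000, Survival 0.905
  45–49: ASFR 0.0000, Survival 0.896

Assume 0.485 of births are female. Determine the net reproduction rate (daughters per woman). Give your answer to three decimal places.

0.565

Proportion female at birth = 0.485.
Each age group contributes 5 × ASFR × survival:
  15–19: 5 × 0.0415 × 0.938 = 0.19464
  20–24: 5 × 0.1127 × 0.932 = 0.52518
  25–29: 5 × 0.0733 × 0.929 = 0.34048
  30–34: 5 × 0.0211 × 0.921 = 0.09717
  35–39: 5 × 0.0015 × 0.918 = 0.00689
  40–44: 5 × 0.0000 × 0.905 = 0.00000
  45–49: 5 × 0.0000 × 0.896 = 0.00000
Sum = 1.16436
NRR = 0.485 × 1.16436 = 0.56471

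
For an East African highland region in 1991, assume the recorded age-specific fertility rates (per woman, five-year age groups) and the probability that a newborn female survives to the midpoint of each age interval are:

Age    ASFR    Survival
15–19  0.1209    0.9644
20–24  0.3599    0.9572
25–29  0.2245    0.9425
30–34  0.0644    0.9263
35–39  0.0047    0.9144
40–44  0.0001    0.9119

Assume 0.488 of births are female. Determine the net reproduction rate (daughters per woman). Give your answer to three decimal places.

1.798

Proportion female at birth = 0.488.
Per-age-group product (5 × ASFR × survival probability):
  15–19: 5 × 0.1209 × 0.9644 = 0.58298
  20–24: 5 × 0.3599 × 0.9572 = 1.72248
  25–29: 5 × 0.2245 × 0.9425 = 1.05796
  30–34: 5 × 0.0644 × 0.9263 = 0.29827
  35–39: 5 × 0.0047 × 0.9144 = 0.02149
  40–44: 5 × 0.0001 × 0.9119 = 0.00046
Sum = 3.68364
NRR = 0.488 × 3.68364 = 1.79762
With NRR above 1 the population is above replacement fertility.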